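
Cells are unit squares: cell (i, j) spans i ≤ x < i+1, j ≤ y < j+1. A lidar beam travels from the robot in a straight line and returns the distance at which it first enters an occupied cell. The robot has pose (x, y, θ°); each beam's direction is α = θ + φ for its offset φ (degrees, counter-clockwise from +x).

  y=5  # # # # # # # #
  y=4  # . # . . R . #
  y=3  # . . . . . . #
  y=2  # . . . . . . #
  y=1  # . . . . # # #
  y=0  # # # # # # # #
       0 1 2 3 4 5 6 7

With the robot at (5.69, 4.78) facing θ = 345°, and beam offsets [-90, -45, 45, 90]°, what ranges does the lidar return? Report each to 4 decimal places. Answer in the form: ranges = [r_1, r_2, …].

beam 1: φ=-90°, α=255°
  cosα=-0.2588 sinα=-0.9659 | (5,4) | tMaxX 2.6660 tMaxY 0.8075 | tΔX 3.8637 tΔY 1.0353
    t=0.8075 [y] (5,3)
    t=1.8428 [y] (5,2)
    t=2.6660 [x] (4,2)
    t=2.8781 [y] (4,1)
    t=3.9133 [y] (4,0) — stop
  → r_1 = 3.9133
beam 2: φ=-45°, α=300°
  cosα=0.5000 sinα=-0.8660 | (5,4) | tMaxX 0.6200 tMaxY 0.9007 | tΔX 2.0000 tΔY 1.1547
    t=0.6200 [x] (6,4)
    t=0.9007 [y] (6,3)
    t=2.0554 [y] (6,2)
    t=2.6200 [x] (7,2) — stop
  → r_2 = 2.6200
beam 3: φ=45°, α=30°
  cosα=0.8660 sinα=0.5000 | (5,4) | tMaxX 0.3580 tMaxY 0.4400 | tΔX 1.1547 tΔY 2.0000
    t=0.3580 [x] (6,4)
    t=0.4400 [y] (6,5) — stop
  → r_3 = 0.4400
beam 4: φ=90°, α=75°
  cosα=0.2588 sinα=0.9659 | (5,4) | tMaxX 1.1977 tMaxY 0.2278 | tΔX 3.8637 tΔY 1.0353
    t=0.2278 [y] (5,5) — stop
  → r_4 = 0.2278

ranges = [3.9133, 2.6200, 0.4400, 0.2278]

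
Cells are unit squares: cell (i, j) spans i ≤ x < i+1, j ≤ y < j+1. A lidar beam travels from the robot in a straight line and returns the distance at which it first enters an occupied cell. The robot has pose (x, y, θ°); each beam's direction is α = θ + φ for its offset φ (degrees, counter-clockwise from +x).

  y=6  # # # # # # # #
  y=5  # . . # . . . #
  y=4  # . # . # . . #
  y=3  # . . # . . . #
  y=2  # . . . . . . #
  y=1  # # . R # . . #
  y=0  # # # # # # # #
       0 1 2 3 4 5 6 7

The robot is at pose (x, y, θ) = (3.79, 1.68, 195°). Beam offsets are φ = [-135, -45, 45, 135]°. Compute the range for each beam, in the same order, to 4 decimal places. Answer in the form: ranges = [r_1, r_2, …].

ranges = [4.9883, 3.2216, 0.7852, 0.2425]

beam 1: φ=-135°, α=60°
  dir = (cos 60°, sin 60°) = (0.5000, 0.8660); from cell (3,1)
  next x-line at t=0.4200, next y-line at t=0.3695; Δt_x=2.0000, Δt_y=1.1547
    y: enter (3,2) at t=0.3695
    x: enter (4,2) at t=0.4200
    y: enter (4,3) at t=1.5242
    x: enter (5,3) at t=2.4200
    y: enter (5,4) at t=2.6789
    y: enter (5,5) at t=3.8336
    x: enter (6,5) at t=4.4200
    y: enter (6,6) at t=4.9883 ← occupied
  → r_1 = 4.9883
beam 2: φ=-45°, α=150°
  dir = (cos 150°, sin 150°) = (-0.8660, 0.5000); from cell (3,1)
  next x-line at t=0.9122, next y-line at t=0.6400; Δt_x=1.1547, Δt_y=2.0000
    y: enter (3,2) at t=0.6400
    x: enter (2,2) at t=0.9122
    x: enter (1,2) at t=2.0669
    y: enter (1,3) at t=2.6400
    x: enter (0,3) at t=3.2216 ← occupied
  → r_2 = 3.2216
beam 3: φ=45°, α=240°
  dir = (cos 240°, sin 240°) = (-0.5000, -0.8660); from cell (3,1)
  next x-line at t=1.5800, next y-line at t=0.7852; Δt_x=2.0000, Δt_y=1.1547
    y: enter (3,0) at t=0.7852 ← occupied
  → r_3 = 0.7852
beam 4: φ=135°, α=330°
  dir = (cos 330°, sin 330°) = (0.8660, -0.5000); from cell (3,1)
  next x-line at t=0.2425, next y-line at t=1.3600; Δt_x=1.1547, Δt_y=2.0000
    x: enter (4,1) at t=0.2425 ← occupied
  → r_4 = 0.2425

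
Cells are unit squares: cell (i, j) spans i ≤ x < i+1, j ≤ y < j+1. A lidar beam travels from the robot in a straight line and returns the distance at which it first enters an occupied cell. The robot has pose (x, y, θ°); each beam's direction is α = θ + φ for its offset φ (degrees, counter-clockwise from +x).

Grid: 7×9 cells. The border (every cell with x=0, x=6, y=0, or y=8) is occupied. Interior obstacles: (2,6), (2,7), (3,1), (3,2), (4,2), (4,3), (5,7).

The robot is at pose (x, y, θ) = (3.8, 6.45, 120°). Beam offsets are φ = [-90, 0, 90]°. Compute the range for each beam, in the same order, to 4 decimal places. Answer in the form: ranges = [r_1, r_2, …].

ranges = [1.3856, 1.6000, 3.2332]

beam 1: φ=-90°, α=30°
  cosα=0.8660 sinα=0.5000 | (3,6) | tMaxX 0.2309 tMaxY 1.1000 | tΔX 1.1547 tΔY 2.0000
    t=0.2309 [x] (4,6)
    t=1.1000 [y] (4,7)
    t=1.3856 [x] (5,7) — stop
  → r_1 = 1.3856
beam 2: φ=0°, α=120°
  cosα=-0.5000 sinα=0.8660 | (3,6) | tMaxX 1.6000 tMaxY 0.6351 | tΔX 2.0000 tΔY 1.1547
    t=0.6351 [y] (3,7)
    t=1.6000 [x] (2,7) — stop
  → r_2 = 1.6000
beam 3: φ=90°, α=210°
  cosα=-0.8660 sinα=-0.5000 | (3,6) | tMaxX 0.9238 tMaxY 0.9000 | tΔX 1.1547 tΔY 2.0000
    t=0.9000 [y] (3,5)
    t=0.9238 [x] (2,5)
    t=2.0785 [x] (1,5)
    t=2.9000 [y] (1,4)
    t=3.2332 [x] (0,4) — stop
  → r_3 = 3.2332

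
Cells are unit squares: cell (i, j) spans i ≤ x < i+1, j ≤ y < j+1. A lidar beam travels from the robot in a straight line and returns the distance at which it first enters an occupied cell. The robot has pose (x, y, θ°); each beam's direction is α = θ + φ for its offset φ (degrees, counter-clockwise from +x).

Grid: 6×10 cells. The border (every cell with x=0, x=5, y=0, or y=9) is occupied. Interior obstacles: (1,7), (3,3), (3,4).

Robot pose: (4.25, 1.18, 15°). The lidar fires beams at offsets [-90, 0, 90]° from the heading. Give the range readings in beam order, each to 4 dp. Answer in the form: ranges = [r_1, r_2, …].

beam 1: φ=-90°, α=285°
  direction (0.2588, -0.9659); cell (4,1); t to first gridline: x 2.8978, y 0.1863 (then +3.8637 / +1.0353)
    (4,0) via y @ 0.1863  # hit
  → r_1 = 0.1863
beam 2: φ=0°, α=15°
  direction (0.9659, 0.2588); cell (4,1); t to first gridline: x 0.7765, y 3.1682 (then +1.0353 / +3.8637)
    (5,1) via x @ 0.7765  # hit
  → r_2 = 0.7765
beam 3: φ=90°, α=105°
  direction (-0.2588, 0.9659); cell (4,1); t to first gridline: x 0.9659, y 0.8489 (then +3.8637 / +1.0353)
    (4,2) via y @ 0.8489
    (3,2) via x @ 0.9659
    (3,3) via y @ 1.8842  # hit
  → r_3 = 1.8842

ranges = [0.1863, 0.7765, 1.8842]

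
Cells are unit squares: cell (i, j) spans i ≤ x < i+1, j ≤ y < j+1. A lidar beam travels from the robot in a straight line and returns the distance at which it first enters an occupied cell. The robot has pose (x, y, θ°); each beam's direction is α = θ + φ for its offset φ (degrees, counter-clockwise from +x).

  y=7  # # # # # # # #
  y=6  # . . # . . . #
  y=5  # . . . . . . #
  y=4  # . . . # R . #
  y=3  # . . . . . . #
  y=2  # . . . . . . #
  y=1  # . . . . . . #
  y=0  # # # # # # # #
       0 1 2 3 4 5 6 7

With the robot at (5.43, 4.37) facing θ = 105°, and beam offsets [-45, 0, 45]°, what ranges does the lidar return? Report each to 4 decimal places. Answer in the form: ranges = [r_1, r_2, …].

beam 1: φ=-45°, α=60°
  direction (0.5000, 0.8660); cell (5,4); t to first gridline: x 1.1400, y 0.7275 (then +2.0000 / +1.1547)
    (5,5) via y @ 0.7275
    (6,5) via x @ 1.1400
    (6,6) via y @ 1.8822
    (6,7) via y @ 3.0369  # hit
  → r_1 = 3.0369
beam 2: φ=0°, α=105°
  direction (-0.2588, 0.9659); cell (5,4); t to first gridline: x 1.6614, y 0.6522 (then +3.8637 / +1.0353)
    (5,5) via y @ 0.6522
    (4,5) via x @ 1.6614
    (4,6) via y @ 1.6875
    (4,7) via y @ 2.7228  # hit
  → r_2 = 2.7228
beam 3: φ=45°, α=150°
  direction (-0.8660, 0.5000); cell (5,4); t to first gridline: x 0.4965, y 1.2600 (then +1.1547 / +2.0000)
    (4,4) via x @ 0.4965  # hit
  → r_3 = 0.4965

ranges = [3.0369, 2.7228, 0.4965]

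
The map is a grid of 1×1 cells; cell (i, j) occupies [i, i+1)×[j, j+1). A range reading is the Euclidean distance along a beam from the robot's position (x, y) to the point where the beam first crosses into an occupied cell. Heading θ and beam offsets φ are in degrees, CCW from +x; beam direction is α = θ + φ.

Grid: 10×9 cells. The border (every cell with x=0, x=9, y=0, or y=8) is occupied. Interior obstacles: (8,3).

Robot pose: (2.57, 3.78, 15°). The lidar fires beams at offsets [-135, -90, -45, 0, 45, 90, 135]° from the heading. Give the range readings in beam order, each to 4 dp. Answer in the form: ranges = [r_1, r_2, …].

ranges = [3.1400, 2.8781, 5.5600, 6.6568, 4.8728, 4.3689, 1.8129]

beam 1: φ=-135°, α=240°
  dir = (cos 240°, sin 240°) = (-0.5000, -0.8660); from cell (2,3)
  next x-line at t=1.1400, next y-line at t=0.9007; Δt_x=2.0000, Δt_y=1.1547
    y: enter (2,2) at t=0.9007
    x: enter (1,2) at t=1.1400
    y: enter (1,1) at t=2.0554
    x: enter (0,1) at t=3.1400 ← occupied
  → r_1 = 3.1400
beam 2: φ=-90°, α=285°
  dir = (cos 285°, sin 285°) = (0.2588, -0.9659); from cell (2,3)
  next x-line at t=1.6614, next y-line at t=0.8075; Δt_x=3.8637, Δt_y=1.0353
    y: enter (2,2) at t=0.8075
    x: enter (3,2) at t=1.6614
    y: enter (3,1) at t=1.8428
    y: enter (3,0) at t=2.8781 ← occupied
  → r_2 = 2.8781
beam 3: φ=-45°, α=330°
  dir = (cos 330°, sin 330°) = (0.8660, -0.5000); from cell (2,3)
  next x-line at t=0.4965, next y-line at t=1.5600; Δt_x=1.1547, Δt_y=2.0000
    x: enter (3,3) at t=0.4965
    y: enter (3,2) at t=1.5600
    x: enter (4,2) at t=1.6512
    x: enter (5,2) at t=2.8059
    y: enter (5,1) at t=3.5600
    x: enter (6,1) at t=3.9606
    x: enter (7,1) at t=5.1153
    y: enter (7,0) at t=5.5600 ← occupied
  → r_3 = 5.5600
beam 4: φ=0°, α=15°
  dir = (cos 15°, sin 15°) = (0.9659, 0.2588); from cell (2,3)
  next x-line at t=0.4452, next y-line at t=0.8500; Δt_x=1.0353, Δt_y=3.8637
    x: enter (3,3) at t=0.4452
    y: enter (3,4) at t=0.8500
    x: enter (4,4) at t=1.4804
    x: enter (5,4) at t=2.5157
    x: enter (6,4) at t=3.5510
    x: enter (7,4) at t=4.5863
    y: enter (7,5) at t=4.7137
    x: enter (8,5) at t=5.6215
    x: enter (9,5) at t=6.6568 ← occupied
  → r_4 = 6.6568
beam 5: φ=45°, α=60°
  dir = (cos 60°, sin 60°) = (0.5000, 0.8660); from cell (2,3)
  next x-line at t=0.8600, next y-line at t=0.2540; Δt_x=2.0000, Δt_y=1.1547
    y: enter (2,4) at t=0.2540
    x: enter (3,4) at t=0.8600
    y: enter (3,5) at t=1.4087
    y: enter (3,6) at t=2.5634
    x: enter (4,6) at t=2.8600
    y: enter (4,7) at t=3.7181
    x: enter (5,7) at t=4.8600
    y: enter (5,8) at t=4.8728 ← occupied
  → r_5 = 4.8728
beam 6: φ=90°, α=105°
  dir = (cos 105°, sin 105°) = (-0.2588, 0.9659); from cell (2,3)
  next x-line at t=2.2023, next y-line at t=0.2278; Δt_x=3.8637, Δt_y=1.0353
    y: enter (2,4) at t=0.2278
    y: enter (2,5) at t=1.2630
    x: enter (1,5) at t=2.2023
    y: enter (1,6) at t=2.2983
    y: enter (1,7) at t=3.3336
    y: enter (1,8) at t=4.3689 ← occupied
  → r_6 = 4.3689
beam 7: φ=135°, α=150°
  dir = (cos 150°, sin 150°) = (-0.8660, 0.5000); from cell (2,3)
  next x-line at t=0.6582, next y-line at t=0.4400; Δt_x=1.1547, Δt_y=2.0000
    y: enter (2,4) at t=0.4400
    x: enter (1,4) at t=0.6582
    x: enter (0,4) at t=1.8129 ← occupied
  → r_7 = 1.8129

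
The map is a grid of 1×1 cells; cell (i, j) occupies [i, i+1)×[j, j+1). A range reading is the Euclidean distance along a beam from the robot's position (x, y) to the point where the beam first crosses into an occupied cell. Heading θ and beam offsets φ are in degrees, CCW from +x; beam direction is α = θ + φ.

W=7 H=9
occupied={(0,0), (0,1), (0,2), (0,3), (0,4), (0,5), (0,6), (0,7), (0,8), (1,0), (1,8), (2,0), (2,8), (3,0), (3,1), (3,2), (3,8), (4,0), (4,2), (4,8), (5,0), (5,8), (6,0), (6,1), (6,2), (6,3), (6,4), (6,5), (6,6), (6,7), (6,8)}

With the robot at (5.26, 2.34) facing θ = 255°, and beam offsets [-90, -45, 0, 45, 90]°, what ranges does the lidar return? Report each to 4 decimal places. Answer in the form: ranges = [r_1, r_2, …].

ranges = [0.2692, 0.3002, 1.3873, 1.4800, 0.7661]

beam 1: φ=-90°, α=165°
  direction (-0.9659, 0.2588); cell (5,2); t to first gridline: x 0.2692, y 2.5500 (then +1.0353 / +3.8637)
    (4,2) via x @ 0.2692  # hit
  → r_1 = 0.2692
beam 2: φ=-45°, α=210°
  direction (-0.8660, -0.5000); cell (5,2); t to first gridline: x 0.3002, y 0.6800 (then +1.1547 / +2.0000)
    (4,2) via x @ 0.3002  # hit
  → r_2 = 0.3002
beam 3: φ=0°, α=255°
  direction (-0.2588, -0.9659); cell (5,2); t to first gridline: x 1.0046, y 0.3520 (then +3.8637 / +1.0353)
    (5,1) via y @ 0.3520
    (4,1) via x @ 1.0046
    (4,0) via y @ 1.3873  # hit
  → r_3 = 1.3873
beam 4: φ=45°, α=300°
  direction (0.5000, -0.8660); cell (5,2); t to first gridline: x 1.4800, y 0.3926 (then +2.0000 / +1.1547)
    (5,1) via y @ 0.3926
    (6,1) via x @ 1.4800  # hit
  → r_4 = 1.4800
beam 5: φ=90°, α=345°
  direction (0.9659, -0.2588); cell (5,2); t to first gridline: x 0.7661, y 1.3137 (then +1.0353 / +3.8637)
    (6,2) via x @ 0.7661  # hit
  → r_5 = 0.7661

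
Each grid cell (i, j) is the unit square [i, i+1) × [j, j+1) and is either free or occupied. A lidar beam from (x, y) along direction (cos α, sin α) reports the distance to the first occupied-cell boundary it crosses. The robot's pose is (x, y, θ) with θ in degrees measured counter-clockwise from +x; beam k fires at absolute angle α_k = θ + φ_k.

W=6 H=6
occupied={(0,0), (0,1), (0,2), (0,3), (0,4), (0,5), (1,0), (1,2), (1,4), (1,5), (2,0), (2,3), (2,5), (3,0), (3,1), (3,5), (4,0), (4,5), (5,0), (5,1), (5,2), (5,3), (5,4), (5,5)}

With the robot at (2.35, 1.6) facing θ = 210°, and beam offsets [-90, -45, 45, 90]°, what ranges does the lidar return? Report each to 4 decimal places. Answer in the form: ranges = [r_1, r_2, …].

beam 1: φ=-90°, α=120°
  direction (-0.5000, 0.8660); cell (2,1); t to first gridline: x 0.7000, y 0.4619 (then +2.0000 / +1.1547)
    (2,2) via y @ 0.4619
    (1,2) via x @ 0.7000  # hit
  → r_1 = 0.7000
beam 2: φ=-45°, α=165°
  direction (-0.9659, 0.2588); cell (2,1); t to first gridline: x 0.3623, y 1.5455 (then +1.0353 / +3.8637)
    (1,1) via x @ 0.3623
    (0,1) via x @ 1.3976  # hit
  → r_2 = 1.3976
beam 3: φ=45°, α=255°
  direction (-0.2588, -0.9659); cell (2,1); t to first gridline: x 1.3523, y 0.6212 (then +3.8637 / +1.0353)
    (2,0) via y @ 0.6212  # hit
  → r_3 = 0.6212
beam 4: φ=90°, α=300°
  direction (0.5000, -0.8660); cell (2,1); t to first gridline: x 1.3000, y 0.6928 (then +2.0000 / +1.1547)
    (2,0) via y @ 0.6928  # hit
  → r_4 = 0.6928

ranges = [0.7000, 1.3976, 0.6212, 0.6928]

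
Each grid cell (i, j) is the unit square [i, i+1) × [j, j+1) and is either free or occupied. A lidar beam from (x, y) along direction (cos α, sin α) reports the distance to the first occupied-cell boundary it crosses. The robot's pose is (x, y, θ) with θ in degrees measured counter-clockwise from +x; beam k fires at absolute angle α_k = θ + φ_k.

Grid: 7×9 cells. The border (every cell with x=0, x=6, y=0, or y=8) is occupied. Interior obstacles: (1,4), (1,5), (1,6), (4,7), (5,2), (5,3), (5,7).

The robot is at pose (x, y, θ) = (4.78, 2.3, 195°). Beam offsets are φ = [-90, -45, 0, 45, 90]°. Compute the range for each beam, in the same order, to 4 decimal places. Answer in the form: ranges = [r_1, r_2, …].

beam 1: φ=-90°, α=105°
  dir = (cos 105°, sin 105°) = (-0.2588, 0.9659); from cell (4,2)
  next x-line at t=3.0137, next y-line at t=0.7247; Δt_x=3.8637, Δt_y=1.0353
    y: enter (4,3) at t=0.7247
    y: enter (4,4) at t=1.7600
    y: enter (4,5) at t=2.7952
    x: enter (3,5) at t=3.0137
    y: enter (3,6) at t=3.8305
    y: enter (3,7) at t=4.8658
    y: enter (3,8) at t=5.9011 ← occupied
  → r_1 = 5.9011
beam 2: φ=-45°, α=150°
  dir = (cos 150°, sin 150°) = (-0.8660, 0.5000); from cell (4,2)
  next x-line at t=0.9007, next y-line at t=1.4000; Δt_x=1.1547, Δt_y=2.0000
    x: enter (3,2) at t=0.9007
    y: enter (3,3) at t=1.4000
    x: enter (2,3) at t=2.0554
    x: enter (1,3) at t=3.2101
    y: enter (1,4) at t=3.4000 ← occupied
  → r_2 = 3.4000
beam 3: φ=0°, α=195°
  dir = (cos 195°, sin 195°) = (-0.9659, -0.2588); from cell (4,2)
  next x-line at t=0.8075, next y-line at t=1.1591; Δt_x=1.0353, Δt_y=3.8637
    x: enter (3,2) at t=0.8075
    y: enter (3,1) at t=1.1591
    x: enter (2,1) at t=1.8428
    x: enter (1,1) at t=2.8781
    x: enter (0,1) at t=3.9133 ← occupied
  → r_3 = 3.9133
beam 4: φ=45°, α=240°
  dir = (cos 240°, sin 240°) = (-0.5000, -0.8660); from cell (4,2)
  next x-line at t=1.5600, next y-line at t=0.3464; Δt_x=2.0000, Δt_y=1.1547
    y: enter (4,1) at t=0.3464
    y: enter (4,0) at t=1.5011 ← occupied
  → r_4 = 1.5011
beam 5: φ=90°, α=285°
  dir = (cos 285°, sin 285°) = (0.2588, -0.9659); from cell (4,2)
  next x-line at t=0.8500, next y-line at t=0.3106; Δt_x=3.8637, Δt_y=1.0353
    y: enter (4,1) at t=0.3106
    x: enter (5,1) at t=0.8500
    y: enter (5,0) at t=1.3459 ← occupied
  → r_5 = 1.3459

ranges = [5.9011, 3.4000, 3.9133, 1.5011, 1.3459]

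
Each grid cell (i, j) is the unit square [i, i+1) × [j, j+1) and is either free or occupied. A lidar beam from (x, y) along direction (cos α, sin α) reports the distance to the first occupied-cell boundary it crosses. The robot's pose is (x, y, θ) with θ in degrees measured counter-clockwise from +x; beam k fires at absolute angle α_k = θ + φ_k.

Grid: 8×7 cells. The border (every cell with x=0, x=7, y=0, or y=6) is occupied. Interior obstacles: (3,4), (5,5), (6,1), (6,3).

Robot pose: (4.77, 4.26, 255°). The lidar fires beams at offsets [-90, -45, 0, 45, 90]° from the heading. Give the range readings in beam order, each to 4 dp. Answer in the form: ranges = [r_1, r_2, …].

beam 1: φ=-90°, α=165°
  dir = (cos 165°, sin 165°) = (-0.9659, 0.2588); from cell (4,4)
  next x-line at t=0.7972, next y-line at t=2.8591; Δt_x=1.0353, Δt_y=3.8637
    x: enter (3,4) at t=0.7972 ← occupied
  → r_1 = 0.7972
beam 2: φ=-45°, α=210°
  dir = (cos 210°, sin 210°) = (-0.8660, -0.5000); from cell (4,4)
  next x-line at t=0.8891, next y-line at t=0.5200; Δt_x=1.1547, Δt_y=2.0000
    y: enter (4,3) at t=0.5200
    x: enter (3,3) at t=0.8891
    x: enter (2,3) at t=2.0438
    y: enter (2,2) at t=2.5200
    x: enter (1,2) at t=3.1985
    x: enter (0,2) at t=4.3532 ← occupied
  → r_2 = 4.3532
beam 3: φ=0°, α=255°
  dir = (cos 255°, sin 255°) = (-0.2588, -0.9659); from cell (4,4)
  next x-line at t=2.9751, next y-line at t=0.2692; Δt_x=3.8637, Δt_y=1.0353
    y: enter (4,3) at t=0.2692
    y: enter (4,2) at t=1.3044
    y: enter (4,1) at t=2.3397
    x: enter (3,1) at t=2.9751
    y: enter (3,0) at t=3.3750 ← occupied
  → r_3 = 3.3750
beam 4: φ=45°, α=300°
  dir = (cos 300°, sin 300°) = (0.5000, -0.8660); from cell (4,4)
  next x-line at t=0.4600, next y-line at t=0.3002; Δt_x=2.0000, Δt_y=1.1547
    y: enter (4,3) at t=0.3002
    x: enter (5,3) at t=0.4600
    y: enter (5,2) at t=1.4549
    x: enter (6,2) at t=2.4600
    y: enter (6,1) at t=2.6096 ← occupied
  → r_4 = 2.6096
beam 5: φ=90°, α=345°
  dir = (cos 345°, sin 345°) = (0.9659, -0.2588); from cell (4,4)
  next x-line at t=0.2381, next y-line at t=1.0046; Δt_x=1.0353, Δt_y=3.8637
    x: enter (5,4) at t=0.2381
    y: enter (5,3) at t=1.0046
    x: enter (6,3) at t=1.2734 ← occupied
  → r_5 = 1.2734

ranges = [0.7972, 4.3532, 3.3750, 2.6096, 1.2734]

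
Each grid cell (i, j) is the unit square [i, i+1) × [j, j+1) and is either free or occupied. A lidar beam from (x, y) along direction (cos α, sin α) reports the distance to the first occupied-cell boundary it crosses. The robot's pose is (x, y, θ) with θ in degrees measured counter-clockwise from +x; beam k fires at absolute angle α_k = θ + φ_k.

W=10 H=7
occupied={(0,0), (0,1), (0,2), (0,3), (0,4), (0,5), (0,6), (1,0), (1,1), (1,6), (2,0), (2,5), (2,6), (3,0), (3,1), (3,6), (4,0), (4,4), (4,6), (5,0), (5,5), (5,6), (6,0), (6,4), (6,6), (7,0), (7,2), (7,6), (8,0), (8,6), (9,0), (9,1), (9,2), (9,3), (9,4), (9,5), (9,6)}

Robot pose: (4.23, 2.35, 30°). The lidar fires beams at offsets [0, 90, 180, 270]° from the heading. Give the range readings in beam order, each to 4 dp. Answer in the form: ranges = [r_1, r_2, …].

beam 1: φ=0°, α=30°
  dir = (cos 30°, sin 30°) = (0.8660, 0.5000); from cell (4,2)
  next x-line at t=0.8891, next y-line at t=1.3000; Δt_x=1.1547, Δt_y=2.0000
    x: enter (5,2) at t=0.8891
    y: enter (5,3) at t=1.3000
    x: enter (6,3) at t=2.0438
    x: enter (7,3) at t=3.1985
    y: enter (7,4) at t=3.3000
    x: enter (8,4) at t=4.3532
    y: enter (8,5) at t=5.3000
    x: enter (9,5) at t=5.5079 ← occupied
  → r_1 = 5.5079
beam 2: φ=90°, α=120°
  dir = (cos 120°, sin 120°) = (-0.5000, 0.8660); from cell (4,2)
  next x-line at t=0.4600, next y-line at t=0.7506; Δt_x=2.0000, Δt_y=1.1547
    x: enter (3,2) at t=0.4600
    y: enter (3,3) at t=0.7506
    y: enter (3,4) at t=1.9053
    x: enter (2,4) at t=2.4600
    y: enter (2,5) at t=3.0600 ← occupied
  → r_2 = 3.0600
beam 3: φ=180°, α=210°
  dir = (cos 210°, sin 210°) = (-0.8660, -0.5000); from cell (4,2)
  next x-line at t=0.2656, next y-line at t=0.7000; Δt_x=1.1547, Δt_y=2.0000
    x: enter (3,2) at t=0.2656
    y: enter (3,1) at t=0.7000 ← occupied
  → r_3 = 0.7000
beam 4: φ=270°, α=300°
  dir = (cos 300°, sin 300°) = (0.5000, -0.8660); from cell (4,2)
  next x-line at t=1.5400, next y-line at t=0.4041; Δt_x=2.0000, Δt_y=1.1547
    y: enter (4,1) at t=0.4041
    x: enter (5,1) at t=1.5400
    y: enter (5,0) at t=1.5588 ← occupied
  → r_4 = 1.5588

ranges = [5.5079, 3.0600, 0.7000, 1.5588]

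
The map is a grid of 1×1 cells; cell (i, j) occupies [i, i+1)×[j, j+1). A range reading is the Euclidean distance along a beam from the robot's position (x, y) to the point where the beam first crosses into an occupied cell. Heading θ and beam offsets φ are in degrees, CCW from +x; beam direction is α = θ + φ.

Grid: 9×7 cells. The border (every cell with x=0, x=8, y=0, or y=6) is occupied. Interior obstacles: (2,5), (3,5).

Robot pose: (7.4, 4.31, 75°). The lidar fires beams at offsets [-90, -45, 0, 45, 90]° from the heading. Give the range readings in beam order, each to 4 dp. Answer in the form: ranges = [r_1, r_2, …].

ranges = [0.6212, 0.6928, 1.7496, 1.9514, 3.5199]

beam 1: φ=-90°, α=345°
  direction (0.9659, -0.2588); cell (7,4); t to first gridline: x 0.6212, y 1.1977 (then +1.0353 / +3.8637)
    (8,4) via x @ 0.6212  # hit
  → r_1 = 0.6212
beam 2: φ=-45°, α=30°
  direction (0.8660, 0.5000); cell (7,4); t to first gridline: x 0.6928, y 1.3800 (then +1.1547 / +2.0000)
    (8,4) via x @ 0.6928  # hit
  → r_2 = 0.6928
beam 3: φ=0°, α=75°
  direction (0.2588, 0.9659); cell (7,4); t to first gridline: x 2.3182, y 0.7143 (then +3.8637 / +1.0353)
    (7,5) via y @ 0.7143
    (7,6) via y @ 1.7496  # hit
  → r_3 = 1.7496
beam 4: φ=45°, α=120°
  direction (-0.5000, 0.8660); cell (7,4); t to first gridline: x 0.8000, y 0.7967 (then +2.0000 / +1.1547)
    (7,5) via y @ 0.7967
    (6,5) via x @ 0.8000
    (6,6) via y @ 1.9514  # hit
  → r_4 = 1.9514
beam 5: φ=90°, α=165°
  direction (-0.9659, 0.2588); cell (7,4); t to first gridline: x 0.4141, y 2.6660 (then +1.0353 / +3.8637)
    (6,4) via x @ 0.4141
    (5,4) via x @ 1.4494
    (4,4) via x @ 2.4847
    (4,5) via y @ 2.6660
    (3,5) via x @ 3.5199  # hit
  → r_5 = 3.5199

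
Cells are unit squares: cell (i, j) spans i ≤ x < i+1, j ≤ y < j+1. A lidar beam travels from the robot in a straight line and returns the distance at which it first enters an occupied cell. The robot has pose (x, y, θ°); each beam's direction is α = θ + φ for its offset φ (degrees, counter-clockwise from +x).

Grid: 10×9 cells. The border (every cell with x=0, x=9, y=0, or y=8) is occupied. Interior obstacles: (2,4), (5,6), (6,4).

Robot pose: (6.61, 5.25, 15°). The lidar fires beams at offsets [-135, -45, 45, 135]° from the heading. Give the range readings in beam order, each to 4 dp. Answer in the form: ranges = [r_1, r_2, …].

ranges = [0.2887, 2.7597, 3.1754, 1.5000]

beam 1: φ=-135°, α=240°
  dir = (cos 240°, sin 240°) = (-0.5000, -0.8660); from cell (6,5)
  next x-line at t=1.2200, next y-line at t=0.2887; Δt_x=2.0000, Δt_y=1.1547
    y: enter (6,4) at t=0.2887 ← occupied
  → r_1 = 0.2887
beam 2: φ=-45°, α=330°
  dir = (cos 330°, sin 330°) = (0.8660, -0.5000); from cell (6,5)
  next x-line at t=0.4503, next y-line at t=0.5000; Δt_x=1.1547, Δt_y=2.0000
    x: enter (7,5) at t=0.4503
    y: enter (7,4) at t=0.5000
    x: enter (8,4) at t=1.6050
    y: enter (8,3) at t=2.5000
    x: enter (9,3) at t=2.7597 ← occupied
  → r_2 = 2.7597
beam 3: φ=45°, α=60°
  dir = (cos 60°, sin 60°) = (0.5000, 0.8660); from cell (6,5)
  next x-line at t=0.7800, next y-line at t=0.8660; Δt_x=2.0000, Δt_y=1.1547
    x: enter (7,5) at t=0.7800
    y: enter (7,6) at t=0.8660
    y: enter (7,7) at t=2.0207
    x: enter (8,7) at t=2.7800
    y: enter (8,8) at t=3.1754 ← occupied
  → r_3 = 3.1754
beam 4: φ=135°, α=150°
  dir = (cos 150°, sin 150°) = (-0.8660, 0.5000); from cell (6,5)
  next x-line at t=0.7044, next y-line at t=1.5000; Δt_x=1.1547, Δt_y=2.0000
    x: enter (5,5) at t=0.7044
    y: enter (5,6) at t=1.5000 ← occupied
  → r_4 = 1.5000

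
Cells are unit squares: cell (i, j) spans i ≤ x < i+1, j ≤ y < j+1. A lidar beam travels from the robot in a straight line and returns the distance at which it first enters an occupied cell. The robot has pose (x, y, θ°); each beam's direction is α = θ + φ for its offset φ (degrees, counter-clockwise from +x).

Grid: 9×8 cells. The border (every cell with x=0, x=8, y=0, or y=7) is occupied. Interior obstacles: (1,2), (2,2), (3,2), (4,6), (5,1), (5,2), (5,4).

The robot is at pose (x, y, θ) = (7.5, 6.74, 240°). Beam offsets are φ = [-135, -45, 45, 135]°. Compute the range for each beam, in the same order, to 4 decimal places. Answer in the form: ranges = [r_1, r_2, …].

ranges = [0.2692, 2.5882, 1.9319, 0.5176]

beam 1: φ=-135°, α=105°
  cosα=-0.2588 sinα=0.9659 | (7,6) | tMaxX 1.9319 tMaxY 0.2692 | tΔX 3.8637 tΔY 1.0353
    t=0.2692 [y] (7,7) — stop
  → r_1 = 0.2692
beam 2: φ=-45°, α=195°
  cosα=-0.9659 sinα=-0.2588 | (7,6) | tMaxX 0.5176 tMaxY 2.8591 | tΔX 1.0353 tΔY 3.8637
    t=0.5176 [x] (6,6)
    t=1.5529 [x] (5,6)
    t=2.5882 [x] (4,6) — stop
  → r_2 = 2.5882
beam 3: φ=45°, α=285°
  cosα=0.2588 sinα=-0.9659 | (7,6) | tMaxX 1.9319 tMaxY 0.7661 | tΔX 3.8637 tΔY 1.0353
    t=0.7661 [y] (7,5)
    t=1.8014 [y] (7,4)
    t=1.9319 [x] (8,4) — stop
  → r_3 = 1.9319
beam 4: φ=135°, α=15°
  cosα=0.9659 sinα=0.2588 | (7,6) | tMaxX 0.5176 tMaxY 1.0046 | tΔX 1.0353 tΔY 3.8637
    t=0.5176 [x] (8,6) — stop
  → r_4 = 0.5176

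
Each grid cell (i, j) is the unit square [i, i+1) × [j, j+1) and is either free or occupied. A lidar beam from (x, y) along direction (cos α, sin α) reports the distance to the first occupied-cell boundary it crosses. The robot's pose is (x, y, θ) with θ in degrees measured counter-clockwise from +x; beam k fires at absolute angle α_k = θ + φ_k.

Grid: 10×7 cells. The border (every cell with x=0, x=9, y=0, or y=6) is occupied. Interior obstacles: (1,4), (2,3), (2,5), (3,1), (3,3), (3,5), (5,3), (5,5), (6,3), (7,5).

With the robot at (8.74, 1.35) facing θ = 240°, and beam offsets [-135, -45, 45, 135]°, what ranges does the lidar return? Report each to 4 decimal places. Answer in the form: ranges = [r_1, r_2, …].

ranges = [3.7788, 1.3523, 0.3623, 0.2692]

beam 1: φ=-135°, α=105°
  direction (-0.2588, 0.9659); cell (8,1); t to first gridline: x 2.8591, y 0.6729 (then +3.8637 / +1.0353)
    (8,2) via y @ 0.6729
    (8,3) via y @ 1.7082
    (8,4) via y @ 2.7435
    (7,4) via x @ 2.8591
    (7,5) via y @ 3.7788  # hit
  → r_1 = 3.7788
beam 2: φ=-45°, α=195°
  direction (-0.9659, -0.2588); cell (8,1); t to first gridline: x 0.7661, y 1.3523 (then +1.0353 / +3.8637)
    (7,1) via x @ 0.7661
    (7,0) via y @ 1.3523  # hit
  → r_2 = 1.3523
beam 3: φ=45°, α=285°
  direction (0.2588, -0.9659); cell (8,1); t to first gridline: x 1.0046, y 0.3623 (then +3.8637 / +1.0353)
    (8,0) via y @ 0.3623  # hit
  → r_3 = 0.3623
beam 4: φ=135°, α=15°
  direction (0.9659, 0.2588); cell (8,1); t to first gridline: x 0.2692, y 2.5114 (then +1.0353 / +3.8637)
    (9,1) via x @ 0.2692  # hit
  → r_4 = 0.2692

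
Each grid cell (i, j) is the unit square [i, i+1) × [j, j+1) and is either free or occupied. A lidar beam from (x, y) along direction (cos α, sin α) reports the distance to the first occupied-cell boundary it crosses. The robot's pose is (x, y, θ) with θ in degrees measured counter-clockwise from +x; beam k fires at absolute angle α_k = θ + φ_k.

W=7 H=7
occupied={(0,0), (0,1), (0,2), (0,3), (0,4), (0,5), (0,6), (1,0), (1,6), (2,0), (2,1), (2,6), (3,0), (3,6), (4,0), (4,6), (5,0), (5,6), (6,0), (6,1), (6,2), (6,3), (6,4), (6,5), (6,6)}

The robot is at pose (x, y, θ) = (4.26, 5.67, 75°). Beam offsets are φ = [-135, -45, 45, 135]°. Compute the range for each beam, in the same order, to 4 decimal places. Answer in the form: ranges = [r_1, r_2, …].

beam 1: φ=-135°, α=300°
  dir = (cos 300°, sin 300°) = (0.5000, -0.8660); from cell (4,5)
  next x-line at t=1.4800, next y-line at t=0.7736; Δt_x=2.0000, Δt_y=1.1547
    y: enter (4,4) at t=0.7736
    x: enter (5,4) at t=1.4800
    y: enter (5,3) at t=1.9283
    y: enter (5,2) at t=3.0831
    x: enter (6,2) at t=3.4800 ← occupied
  → r_1 = 3.4800
beam 2: φ=-45°, α=30°
  dir = (cos 30°, sin 30°) = (0.8660, 0.5000); from cell (4,5)
  next x-line at t=0.8545, next y-line at t=0.6600; Δt_x=1.1547, Δt_y=2.0000
    y: enter (4,6) at t=0.6600 ← occupied
  → r_2 = 0.6600
beam 3: φ=45°, α=120°
  dir = (cos 120°, sin 120°) = (-0.5000, 0.8660); from cell (4,5)
  next x-line at t=0.5200, next y-line at t=0.3811; Δt_x=2.0000, Δt_y=1.1547
    y: enter (4,6) at t=0.3811 ← occupied
  → r_3 = 0.3811
beam 4: φ=135°, α=210°
  dir = (cos 210°, sin 210°) = (-0.8660, -0.5000); from cell (4,5)
  next x-line at t=0.3002, next y-line at t=1.3400; Δt_x=1.1547, Δt_y=2.0000
    x: enter (3,5) at t=0.3002
    y: enter (3,4) at t=1.3400
    x: enter (2,4) at t=1.4549
    x: enter (1,4) at t=2.6096
    y: enter (1,3) at t=3.3400
    x: enter (0,3) at t=3.7643 ← occupied
  → r_4 = 3.7643

ranges = [3.4800, 0.6600, 0.3811, 3.7643]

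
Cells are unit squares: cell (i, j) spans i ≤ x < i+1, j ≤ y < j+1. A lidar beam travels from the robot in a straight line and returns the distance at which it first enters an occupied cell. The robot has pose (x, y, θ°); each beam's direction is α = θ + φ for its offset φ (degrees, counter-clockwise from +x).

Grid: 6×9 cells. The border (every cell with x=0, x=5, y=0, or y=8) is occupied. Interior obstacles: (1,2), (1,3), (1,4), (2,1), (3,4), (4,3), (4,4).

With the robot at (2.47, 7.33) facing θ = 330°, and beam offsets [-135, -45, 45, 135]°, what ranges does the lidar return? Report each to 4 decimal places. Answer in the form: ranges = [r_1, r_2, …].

beam 1: φ=-135°, α=195°
  cosα=-0.9659 sinα=-0.2588 | (2,7) | tMaxX 0.4866 tMaxY 1.2750 | tΔX 1.0353 tΔY 3.8637
    t=0.4866 [x] (1,7)
    t=1.2750 [y] (1,6)
    t=1.5219 [x] (0,6) — stop
  → r_1 = 1.5219
beam 2: φ=-45°, α=285°
  cosα=0.2588 sinα=-0.9659 | (2,7) | tMaxX 2.0478 tMaxY 0.3416 | tΔX 3.8637 tΔY 1.0353
    t=0.3416 [y] (2,6)
    t=1.3769 [y] (2,5)
    t=2.0478 [x] (3,5)
    t=2.4122 [y] (3,4) — stop
  → r_2 = 2.4122
beam 3: φ=45°, α=15°
  cosα=0.9659 sinα=0.2588 | (2,7) | tMaxX 0.5487 tMaxY 2.5887 | tΔX 1.0353 tΔY 3.8637
    t=0.5487 [x] (3,7)
    t=1.5840 [x] (4,7)
    t=2.5887 [y] (4,8) — stop
  → r_3 = 2.5887
beam 4: φ=135°, α=105°
  cosα=-0.2588 sinα=0.9659 | (2,7) | tMaxX 1.8159 tMaxY 0.6936 | tΔX 3.8637 tΔY 1.0353
    t=0.6936 [y] (2,8) — stop
  → r_4 = 0.6936

ranges = [1.5219, 2.4122, 2.5887, 0.6936]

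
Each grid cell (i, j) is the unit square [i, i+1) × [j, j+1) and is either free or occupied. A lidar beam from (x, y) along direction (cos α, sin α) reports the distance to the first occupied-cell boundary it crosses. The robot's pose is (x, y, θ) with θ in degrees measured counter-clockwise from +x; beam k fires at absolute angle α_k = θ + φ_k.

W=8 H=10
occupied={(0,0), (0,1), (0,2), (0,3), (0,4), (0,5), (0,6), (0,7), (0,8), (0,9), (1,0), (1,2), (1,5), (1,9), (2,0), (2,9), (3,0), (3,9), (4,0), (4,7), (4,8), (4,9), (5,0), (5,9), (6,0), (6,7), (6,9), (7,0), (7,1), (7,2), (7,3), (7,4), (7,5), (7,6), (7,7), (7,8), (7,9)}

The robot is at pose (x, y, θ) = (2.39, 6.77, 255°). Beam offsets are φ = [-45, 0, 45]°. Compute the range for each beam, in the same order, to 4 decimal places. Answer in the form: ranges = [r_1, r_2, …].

beam 1: φ=-45°, α=210°
  cosα=-0.8660 sinα=-0.5000 | (2,6) | tMaxX 0.4503 tMaxY 1.5400 | tΔX 1.1547 tΔY 2.0000
    t=0.4503 [x] (1,6)
    t=1.5400 [y] (1,5) — stop
  → r_1 = 1.5400
beam 2: φ=0°, α=255°
  cosα=-0.2588 sinα=-0.9659 | (2,6) | tMaxX 1.5068 tMaxY 0.7972 | tΔX 3.8637 tΔY 1.0353
    t=0.7972 [y] (2,5)
    t=1.5068 [x] (1,5) — stop
  → r_2 = 1.5068
beam 3: φ=45°, α=300°
  cosα=0.5000 sinα=-0.8660 | (2,6) | tMaxX 1.2200 tMaxY 0.8891 | tΔX 2.0000 tΔY 1.1547
    t=0.8891 [y] (2,5)
    t=1.2200 [x] (3,5)
    t=2.0438 [y] (3,4)
    t=3.1985 [y] (3,3)
    t=3.2200 [x] (4,3)
    t=4.3532 [y] (4,2)
    t=5.2200 [x] (5,2)
    t=5.5079 [y] (5,1)
    t=6.6626 [y] (5,0) — stop
  → r_3 = 6.6626

ranges = [1.5400, 1.5068, 6.6626]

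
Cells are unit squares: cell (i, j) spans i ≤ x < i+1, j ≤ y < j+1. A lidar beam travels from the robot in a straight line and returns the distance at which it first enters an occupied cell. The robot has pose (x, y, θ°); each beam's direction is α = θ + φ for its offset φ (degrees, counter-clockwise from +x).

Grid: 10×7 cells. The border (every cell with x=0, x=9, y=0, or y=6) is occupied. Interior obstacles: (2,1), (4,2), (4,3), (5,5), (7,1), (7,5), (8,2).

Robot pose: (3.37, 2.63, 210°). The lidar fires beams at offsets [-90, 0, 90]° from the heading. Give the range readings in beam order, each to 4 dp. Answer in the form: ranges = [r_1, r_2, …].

beam 1: φ=-90°, α=120°
  dir = (cos 120°, sin 120°) = (-0.5000, 0.8660); from cell (3,2)
  next x-line at t=0.7400, next y-line at t=0.4272; Δt_x=2.0000, Δt_y=1.1547
    y: enter (3,3) at t=0.4272
    x: enter (2,3) at t=0.7400
    y: enter (2,4) at t=1.5819
    y: enter (2,5) at t=2.7366
    x: enter (1,5) at t=2.7400
    y: enter (1,6) at t=3.8913 ← occupied
  → r_1 = 3.8913
beam 2: φ=0°, α=210°
  dir = (cos 210°, sin 210°) = (-0.8660, -0.5000); from cell (3,2)
  next x-line at t=0.4272, next y-line at t=1.2600; Δt_x=1.1547, Δt_y=2.0000
    x: enter (2,2) at t=0.4272
    y: enter (2,1) at t=1.2600 ← occupied
  → r_2 = 1.2600
beam 3: φ=90°, α=300°
  dir = (cos 300°, sin 300°) = (0.5000, -0.8660); from cell (3,2)
  next x-line at t=1.2600, next y-line at t=0.7275; Δt_x=2.0000, Δt_y=1.1547
    y: enter (3,1) at t=0.7275
    x: enter (4,1) at t=1.2600
    y: enter (4,0) at t=1.8822 ← occupied
  → r_3 = 1.8822

ranges = [3.8913, 1.2600, 1.8822]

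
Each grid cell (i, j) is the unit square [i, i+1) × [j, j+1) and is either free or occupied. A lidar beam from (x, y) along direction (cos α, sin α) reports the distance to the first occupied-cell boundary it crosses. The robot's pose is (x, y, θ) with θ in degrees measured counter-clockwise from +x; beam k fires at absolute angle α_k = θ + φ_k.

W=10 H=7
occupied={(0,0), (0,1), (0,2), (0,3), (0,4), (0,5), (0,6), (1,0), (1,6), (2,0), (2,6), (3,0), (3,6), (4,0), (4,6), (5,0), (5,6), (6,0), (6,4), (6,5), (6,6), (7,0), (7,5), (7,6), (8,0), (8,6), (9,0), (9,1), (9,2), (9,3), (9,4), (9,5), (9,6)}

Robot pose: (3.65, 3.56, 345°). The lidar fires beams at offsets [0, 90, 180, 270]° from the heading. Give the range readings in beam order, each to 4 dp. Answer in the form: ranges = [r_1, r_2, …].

ranges = [5.5387, 2.5261, 2.7435, 2.6503]

beam 1: φ=0°, α=345°
  d=(0.9659,-0.2588)  start (3,3)  tX=0.3623 tY=2.1637  stride 1/|dx|=1.0353 1/|dy|=3.8637
    cross x-line → (4,3), t=0.3623
    cross x-line → (5,3), t=1.3976
    cross y-line → (5,2), t=2.1637
    cross x-line → (6,2), t=2.4329
    cross x-line → (7,2), t=3.4682
    cross x-line → (8,2), t=4.5035
    cross x-line → (9,2), t=5.5387 (wall)
  → r_1 = 5.5387
beam 2: φ=90°, α=75°
  d=(0.2588,0.9659)  start (3,3)  tX=1.3523 tY=0.4555  stride 1/|dx|=3.8637 1/|dy|=1.0353
    cross y-line → (3,4), t=0.4555
    cross x-line → (4,4), t=1.3523
    cross y-line → (4,5), t=1.4908
    cross y-line → (4,6), t=2.5261 (wall)
  → r_2 = 2.5261
beam 3: φ=180°, α=165°
  d=(-0.9659,0.2588)  start (3,3)  tX=0.6729 tY=1.7000  stride 1/|dx|=1.0353 1/|dy|=3.8637
    cross x-line → (2,3), t=0.6729
    cross y-line → (2,4), t=1.7000
    cross x-line → (1,4), t=1.7082
    cross x-line → (0,4), t=2.7435 (wall)
  → r_3 = 2.7435
beam 4: φ=270°, α=255°
  d=(-0.2588,-0.9659)  start (3,3)  tX=2.5114 tY=0.5798  stride 1/|dx|=3.8637 1/|dy|=1.0353
    cross y-line → (3,2), t=0.5798
    cross y-line → (3,1), t=1.6150
    cross x-line → (2,1), t=2.5114
    cross y-line → (2,0), t=2.6503 (wall)
  → r_4 = 2.6503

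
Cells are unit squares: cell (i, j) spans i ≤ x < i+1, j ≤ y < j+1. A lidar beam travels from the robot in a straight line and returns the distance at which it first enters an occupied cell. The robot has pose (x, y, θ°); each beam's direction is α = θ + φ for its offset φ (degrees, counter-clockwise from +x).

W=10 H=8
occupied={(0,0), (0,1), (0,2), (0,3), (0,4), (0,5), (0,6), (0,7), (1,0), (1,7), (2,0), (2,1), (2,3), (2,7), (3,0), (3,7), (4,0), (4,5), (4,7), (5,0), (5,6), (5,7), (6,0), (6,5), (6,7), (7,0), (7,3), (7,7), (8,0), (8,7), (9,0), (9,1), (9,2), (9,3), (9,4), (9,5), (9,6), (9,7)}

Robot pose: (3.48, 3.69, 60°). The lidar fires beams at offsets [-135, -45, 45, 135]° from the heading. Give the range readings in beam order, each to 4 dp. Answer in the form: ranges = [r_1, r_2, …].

ranges = [2.7849, 5.7147, 3.4268, 0.4969]

beam 1: φ=-135°, α=285°
  dir = (cos 285°, sin 285°) = (0.2588, -0.9659); from cell (3,3)
  next x-line at t=2.0091, next y-line at t=0.7143; Δt_x=3.8637, Δt_y=1.0353
    y: enter (3,2) at t=0.7143
    y: enter (3,1) at t=1.7496
    x: enter (4,1) at t=2.0091
    y: enter (4,0) at t=2.7849 ← occupied
  → r_1 = 2.7849
beam 2: φ=-45°, α=15°
  dir = (cos 15°, sin 15°) = (0.9659, 0.2588); from cell (3,3)
  next x-line at t=0.5383, next y-line at t=1.1977; Δt_x=1.0353, Δt_y=3.8637
    x: enter (4,3) at t=0.5383
    y: enter (4,4) at t=1.1977
    x: enter (5,4) at t=1.5736
    x: enter (6,4) at t=2.6089
    x: enter (7,4) at t=3.6442
    x: enter (8,4) at t=4.6794
    y: enter (8,5) at t=5.0615
    x: enter (9,5) at t=5.7147 ← occupied
  → r_2 = 5.7147
beam 3: φ=45°, α=105°
  dir = (cos 105°, sin 105°) = (-0.2588, 0.9659); from cell (3,3)
  next x-line at t=1.8546, next y-line at t=0.3209; Δt_x=3.8637, Δt_y=1.0353
    y: enter (3,4) at t=0.3209
    y: enter (3,5) at t=1.3562
    x: enter (2,5) at t=1.8546
    y: enter (2,6) at t=2.3915
    y: enter (2,7) at t=3.4268 ← occupied
  → r_3 = 3.4268
beam 4: φ=135°, α=195°
  dir = (cos 195°, sin 195°) = (-0.9659, -0.2588); from cell (3,3)
  next x-line at t=0.4969, next y-line at t=2.6660; Δt_x=1.0353, Δt_y=3.8637
    x: enter (2,3) at t=0.4969 ← occupied
  → r_4 = 0.4969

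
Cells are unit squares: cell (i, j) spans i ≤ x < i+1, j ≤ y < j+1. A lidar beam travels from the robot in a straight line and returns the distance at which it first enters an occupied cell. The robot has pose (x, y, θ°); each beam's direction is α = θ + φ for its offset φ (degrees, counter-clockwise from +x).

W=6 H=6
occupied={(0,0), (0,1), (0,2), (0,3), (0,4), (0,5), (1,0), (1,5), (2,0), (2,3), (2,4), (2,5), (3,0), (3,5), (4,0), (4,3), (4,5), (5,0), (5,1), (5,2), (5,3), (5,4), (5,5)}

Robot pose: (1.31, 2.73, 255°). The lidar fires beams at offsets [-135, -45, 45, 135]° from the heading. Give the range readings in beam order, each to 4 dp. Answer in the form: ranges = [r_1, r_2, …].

ranges = [0.6200, 0.3580, 1.9976, 0.7967]

beam 1: φ=-135°, α=120°
  direction (-0.5000, 0.8660); cell (1,2); t to first gridline: x 0.6200, y 0.3118 (then +2.0000 / +1.1547)
    (1,3) via y @ 0.3118
    (0,3) via x @ 0.6200  # hit
  → r_1 = 0.6200
beam 2: φ=-45°, α=210°
  direction (-0.8660, -0.5000); cell (1,2); t to first gridline: x 0.3580, y 1.4600 (then +1.1547 / +2.0000)
    (0,2) via x @ 0.3580  # hit
  → r_2 = 0.3580
beam 3: φ=45°, α=300°
  direction (0.5000, -0.8660); cell (1,2); t to first gridline: x 1.3800, y 0.8429 (then +2.0000 / +1.1547)
    (1,1) via y @ 0.8429
    (2,1) via x @ 1.3800
    (2,0) via y @ 1.9976  # hit
  → r_3 = 1.9976
beam 4: φ=135°, α=30°
  direction (0.8660, 0.5000); cell (1,2); t to first gridline: x 0.7967, y 0.5400 (then +1.1547 / +2.0000)
    (1,3) via y @ 0.5400
    (2,3) via x @ 0.7967  # hit
  → r_4 = 0.7967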